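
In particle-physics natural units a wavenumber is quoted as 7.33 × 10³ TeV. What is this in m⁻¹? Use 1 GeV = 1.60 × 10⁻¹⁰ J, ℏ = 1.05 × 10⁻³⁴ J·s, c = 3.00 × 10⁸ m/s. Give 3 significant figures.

3.72 × 10²² m⁻¹

Inverse length is [E]/(ℏc).
1 GeV → 1/(ℏc) × (1 GeV in J) = 5.08 × 10¹⁵ m⁻¹.
Convert the energy scale: 7.33 × 10³ TeV = 7.33 × 10⁶ GeV.
Result: 7.33 × 10⁶ × 5.08 × 10¹⁵ = 3.72 × 10²² m⁻¹.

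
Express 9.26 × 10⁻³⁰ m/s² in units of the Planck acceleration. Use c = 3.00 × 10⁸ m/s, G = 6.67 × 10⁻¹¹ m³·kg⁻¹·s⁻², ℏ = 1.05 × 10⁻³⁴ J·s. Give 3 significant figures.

Planck acceleration: a_P = √(c⁷/(ℏG)) = 5.59 × 10⁵¹ m/s².
9.26 × 10⁻³⁰ / 5.59 × 10⁵¹ = 1.66 × 10⁻⁸¹

1.66 × 10⁻⁸¹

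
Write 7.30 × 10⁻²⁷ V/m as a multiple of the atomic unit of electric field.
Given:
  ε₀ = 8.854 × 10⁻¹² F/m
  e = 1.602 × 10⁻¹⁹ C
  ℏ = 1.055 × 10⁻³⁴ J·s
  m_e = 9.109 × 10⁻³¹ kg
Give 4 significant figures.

atomic unit of electric field: E_au = E_h/(e a₀) = m_e²e⁵/((4πε₀)³ℏ⁴) = 5.131 × 10¹¹ V/m.
7.30 × 10⁻²⁷ / 5.131 × 10¹¹ = 1.423 × 10⁻³⁸

1.423 × 10⁻³⁸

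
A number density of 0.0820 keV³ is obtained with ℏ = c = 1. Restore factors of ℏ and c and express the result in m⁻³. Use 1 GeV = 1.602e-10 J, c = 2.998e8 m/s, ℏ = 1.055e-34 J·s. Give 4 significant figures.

1.065e28 m⁻³

Number density is [L]⁻³ = [E]³/(ℏc)³.
1 GeV³ → 1/(ℏc)³ × (1 GeV in J)³ = 1.299e47 m⁻³.
Convert the energy scale: 0.0820 keV³ = 8.20e-20 GeV³.
Result: 8.20e-20 × 1.299e47 = 1.065e28 m⁻³.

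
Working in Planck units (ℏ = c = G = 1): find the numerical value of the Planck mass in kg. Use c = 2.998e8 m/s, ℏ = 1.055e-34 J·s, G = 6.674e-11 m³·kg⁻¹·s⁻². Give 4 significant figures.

2.177e-8 kg

Dimensional analysis gives m_P = √(ℏc/G).
  = √(4.739e-16)
  = 2.177e-8 kg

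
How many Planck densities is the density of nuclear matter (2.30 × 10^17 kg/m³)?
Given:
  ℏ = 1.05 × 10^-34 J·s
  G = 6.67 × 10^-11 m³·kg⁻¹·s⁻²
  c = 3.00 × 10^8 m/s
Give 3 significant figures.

4.42 × 10^-80

Planck density: ρ_P = c⁵/(ℏG²) = 5.20 × 10^96 kg/m³.
2.30 × 10^17 / 5.20 × 10^96 = 4.42 × 10^-80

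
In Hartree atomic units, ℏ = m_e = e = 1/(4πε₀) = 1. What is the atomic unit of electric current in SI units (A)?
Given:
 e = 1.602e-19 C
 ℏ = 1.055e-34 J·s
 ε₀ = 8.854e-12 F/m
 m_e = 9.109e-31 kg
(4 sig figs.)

6.612e-3 A

Dimensional analysis gives I_au = e E_h/ℏ = m_e e⁵/((4πε₀)²ℏ³).
E_h = 4.354e-18 J
e·E_h/ℏ = 6.612e-3 A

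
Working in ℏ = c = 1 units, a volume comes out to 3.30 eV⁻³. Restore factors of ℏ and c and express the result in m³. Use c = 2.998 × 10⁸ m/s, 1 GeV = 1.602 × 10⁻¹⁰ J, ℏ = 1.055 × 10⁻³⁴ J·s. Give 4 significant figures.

2.540 × 10⁻²⁰ m³

Volume is [L]³ = [E]⁻³·(ℏc)³.
1 GeV⁻³ → (ℏc)³ × (1 GeV in J)⁻³ = 7.696 × 10⁻⁴⁸ m³.
Convert the energy scale: 3.30 eV⁻³ = 3.30 × 10²⁷ GeV⁻³.
Result: 3.30 × 10²⁷ × 7.696 × 10⁻⁴⁸ = 2.540 × 10⁻²⁰ m³.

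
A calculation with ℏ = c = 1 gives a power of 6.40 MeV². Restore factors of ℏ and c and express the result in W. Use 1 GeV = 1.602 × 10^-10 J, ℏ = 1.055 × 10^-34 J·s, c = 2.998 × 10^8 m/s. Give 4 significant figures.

1.557 × 10^9 W

Power is [E]/[T] = [E]²/ℏ.
1 GeV² → 1/ℏ × (1 GeV in J)² = 2.433 × 10^14 W.
Convert the energy scale: 6.40 MeV² = 6.40 × 10^-6 GeV².
Result: 6.40 × 10^-6 × 2.433 × 10^14 = 1.557 × 10^9 W.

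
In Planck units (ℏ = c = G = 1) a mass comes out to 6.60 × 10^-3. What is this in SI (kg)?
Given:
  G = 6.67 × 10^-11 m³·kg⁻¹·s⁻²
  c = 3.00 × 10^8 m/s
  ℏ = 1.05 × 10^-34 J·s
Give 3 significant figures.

One Planck mass: m_P = √(ℏc/G) = 2.17 × 10^-8 kg.
6.60 × 10^-3 × 2.17 × 10^-8 kg = 1.43 × 10^-10 kg

1.43 × 10^-10 kg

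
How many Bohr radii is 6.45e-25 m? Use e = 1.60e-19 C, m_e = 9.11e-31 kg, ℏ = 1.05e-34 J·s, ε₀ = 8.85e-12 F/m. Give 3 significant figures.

1.23e-14

Bohr radius: a₀ = 4πε₀ℏ²/(m_e e²) = 5.26e-11 m.
6.45e-25 / 5.26e-11 = 1.23e-14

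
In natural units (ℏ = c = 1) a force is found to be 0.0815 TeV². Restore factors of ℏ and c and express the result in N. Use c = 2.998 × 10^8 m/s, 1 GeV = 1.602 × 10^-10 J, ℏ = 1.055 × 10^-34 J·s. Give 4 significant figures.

Force is [E]/[L] = [E]²/(ℏc); restore (ℏc)⁻¹.
1 GeV² → 1/(ℏc) × (1 GeV in J)² = 8.114 × 10^5 N.
Convert the energy scale: 0.0815 TeV² = 8.15 × 10^4 GeV².
Result: 8.15 × 10^4 × 8.114 × 10^5 = 6.613 × 10^10 N.

6.613 × 10^10 N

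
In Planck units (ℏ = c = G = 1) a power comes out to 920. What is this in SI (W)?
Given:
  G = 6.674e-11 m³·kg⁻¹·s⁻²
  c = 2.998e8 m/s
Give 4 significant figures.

One Planck power: P_P = c⁵/G = 3.629e52 W.
920 × 3.629e52 W = 3.339e55 W

3.339e55 W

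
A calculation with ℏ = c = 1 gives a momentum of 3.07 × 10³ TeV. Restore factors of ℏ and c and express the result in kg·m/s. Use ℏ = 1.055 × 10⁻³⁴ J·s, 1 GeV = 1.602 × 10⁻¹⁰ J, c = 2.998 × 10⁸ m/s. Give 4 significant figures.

Momentum is [E]/c; divide by c.
1 GeV → 1/c × (1 GeV in J) = 5.344 × 10⁻¹⁹ kg·m/s.
Convert the energy scale: 3.07 × 10³ TeV = 3.07 × 10⁶ GeV.
Result: 3.07 × 10⁶ × 5.344 × 10⁻¹⁹ = 1.640 × 10⁻¹² kg·m/s.

1.640 × 10⁻¹² kg·m/s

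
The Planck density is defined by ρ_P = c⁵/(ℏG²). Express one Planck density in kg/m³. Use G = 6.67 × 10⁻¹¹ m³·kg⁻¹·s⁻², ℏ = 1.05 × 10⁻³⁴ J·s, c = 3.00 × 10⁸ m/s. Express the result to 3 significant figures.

5.20 × 10⁹⁶ kg/m³

ρ_P = c⁵/(ℏG²)
  = 2.43 × 10⁴² / 4.67 × 10⁻⁵⁵
  = 5.20 × 10⁹⁶ kg/m³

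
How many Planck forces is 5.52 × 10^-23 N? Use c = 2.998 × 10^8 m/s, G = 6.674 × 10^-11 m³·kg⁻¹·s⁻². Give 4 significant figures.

Planck force: F_P = c⁴/G = 1.210 × 10^44 N.
5.52 × 10^-23 / 1.210 × 10^44 = 4.560 × 10^-67

4.560 × 10^-67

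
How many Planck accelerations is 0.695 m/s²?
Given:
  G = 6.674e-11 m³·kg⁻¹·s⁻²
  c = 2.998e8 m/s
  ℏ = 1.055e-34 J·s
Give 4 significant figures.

Planck acceleration: a_P = √(c⁷/(ℏG)) = 5.560e51 m/s².
0.695 / 5.560e51 = 1.250e-52

1.250e-52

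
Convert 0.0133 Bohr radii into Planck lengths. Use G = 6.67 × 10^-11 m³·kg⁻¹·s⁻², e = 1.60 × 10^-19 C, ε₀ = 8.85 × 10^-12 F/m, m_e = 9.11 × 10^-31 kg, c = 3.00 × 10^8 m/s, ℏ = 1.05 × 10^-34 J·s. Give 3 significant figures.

Bohr radius: a₀ = 4πε₀ℏ²/(m_e e²) = 5.26 × 10^-11 m
Planck length: ℓ_P = √(ℏG/c³) = 1.61 × 10^-35 m
0.0133 × 5.26 × 10^-11 / 1.61 × 10^-35 = 4.34 × 10^22

4.34 × 10^22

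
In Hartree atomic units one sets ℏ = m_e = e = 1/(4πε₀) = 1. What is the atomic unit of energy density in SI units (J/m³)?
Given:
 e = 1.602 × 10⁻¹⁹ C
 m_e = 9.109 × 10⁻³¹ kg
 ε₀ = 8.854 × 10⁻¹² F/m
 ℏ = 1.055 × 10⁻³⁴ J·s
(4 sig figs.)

2.929 × 10¹³ J/m³

u_au = E_h/a₀³ = m_e⁴e¹⁰/((4πε₀)⁵ℏ⁸)
E_h = 4.354 × 10⁻¹⁸ J
a₀ = 5.297 × 10⁻¹¹ m
E_h/a₀³ = 2.929 × 10¹³ J/m³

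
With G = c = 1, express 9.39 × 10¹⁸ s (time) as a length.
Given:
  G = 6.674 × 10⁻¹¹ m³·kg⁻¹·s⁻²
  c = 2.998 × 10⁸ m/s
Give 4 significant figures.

2.815 × 10²⁷ m

Time → length via c.
9.39 × 10¹⁸ s × (c) = 2.815 × 10²⁷ m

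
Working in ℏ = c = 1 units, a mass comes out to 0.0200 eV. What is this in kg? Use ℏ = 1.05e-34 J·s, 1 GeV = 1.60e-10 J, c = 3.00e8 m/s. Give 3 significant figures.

3.56e-38 kg

Mass is [E]/c²; divide by c².
1 GeV → 1/c² × (1 GeV in J) = 1.78e-27 kg.
Convert the energy scale: 0.0200 eV = 2.00e-11 GeV.
Result: 2.00e-11 × 1.78e-27 = 3.56e-38 kg.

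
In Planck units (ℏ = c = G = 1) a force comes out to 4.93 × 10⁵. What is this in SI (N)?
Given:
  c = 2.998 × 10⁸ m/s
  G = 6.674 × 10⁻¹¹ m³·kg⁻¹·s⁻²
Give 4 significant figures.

5.967 × 10⁴⁹ N

One Planck force: F_P = c⁴/G = 1.210 × 10⁴⁴ N.
4.93 × 10⁵ × 1.210 × 10⁴⁴ N = 5.967 × 10⁴⁹ N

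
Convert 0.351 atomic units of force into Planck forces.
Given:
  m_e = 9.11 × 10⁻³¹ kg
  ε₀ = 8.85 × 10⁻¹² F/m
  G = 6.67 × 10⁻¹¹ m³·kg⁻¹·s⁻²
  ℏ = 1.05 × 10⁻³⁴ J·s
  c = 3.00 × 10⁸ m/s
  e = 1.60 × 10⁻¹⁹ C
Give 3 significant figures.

2.41 × 10⁻⁵²

atomic unit of force: F_au = E_h/a₀ = m_e²e⁶/((4πε₀)³ℏ⁴) = 8.33 × 10⁻⁸ N
Planck force: F_P = c⁴/G = 1.21 × 10⁴⁴ N
0.351 × 8.33 × 10⁻⁸ / 1.21 × 10⁴⁴ = 2.41 × 10⁻⁵²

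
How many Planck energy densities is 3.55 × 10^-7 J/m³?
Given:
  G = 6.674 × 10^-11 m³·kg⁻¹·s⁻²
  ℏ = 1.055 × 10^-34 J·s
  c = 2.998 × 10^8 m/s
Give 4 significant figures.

Planck energy density: u_P = c⁷/(ℏG²) = 4.632 × 10^113 J/m³.
3.55 × 10^-7 / 4.632 × 10^113 = 7.664 × 10^-121

7.664 × 10^-121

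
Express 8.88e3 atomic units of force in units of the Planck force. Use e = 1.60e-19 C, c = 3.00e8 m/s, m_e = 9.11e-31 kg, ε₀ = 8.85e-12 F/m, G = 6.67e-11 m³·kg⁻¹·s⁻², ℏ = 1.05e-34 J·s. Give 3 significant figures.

6.09e-48

atomic unit of force: F_au = E_h/a₀ = m_e²e⁶/((4πε₀)³ℏ⁴) = 8.33e-8 N
Planck force: F_P = c⁴/G = 1.21e44 N
8.88e3 × 8.33e-8 / 1.21e44 = 6.09e-48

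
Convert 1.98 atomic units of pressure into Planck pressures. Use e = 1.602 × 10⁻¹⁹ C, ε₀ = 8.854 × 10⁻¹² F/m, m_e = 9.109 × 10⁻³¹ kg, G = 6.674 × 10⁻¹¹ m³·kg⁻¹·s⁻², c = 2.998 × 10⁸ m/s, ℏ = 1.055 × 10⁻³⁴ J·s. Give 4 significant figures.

atomic unit of pressure: P_au = E_h/a₀³ = m_e⁴e¹⁰/((4πε₀)⁵ℏ⁸) = 2.929 × 10¹³ Pa
Planck pressure: p_P = c⁷/(ℏG²) = 4.632 × 10¹¹³ Pa
1.98 × 2.929 × 10¹³ / 4.632 × 10¹¹³ = 1.252 × 10⁻¹⁰⁰

1.252 × 10⁻¹⁰⁰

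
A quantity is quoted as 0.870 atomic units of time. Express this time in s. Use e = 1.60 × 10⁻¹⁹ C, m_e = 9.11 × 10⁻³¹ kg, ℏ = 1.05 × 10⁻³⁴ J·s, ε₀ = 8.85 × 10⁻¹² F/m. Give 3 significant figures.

2.09 × 10⁻¹⁷ s

One atomic unit of time: τ_au = (4πε₀)²ℏ³/(m_e e⁴) = 2.40 × 10⁻¹⁷ s.
0.870 × 2.40 × 10⁻¹⁷ s = 2.09 × 10⁻¹⁷ s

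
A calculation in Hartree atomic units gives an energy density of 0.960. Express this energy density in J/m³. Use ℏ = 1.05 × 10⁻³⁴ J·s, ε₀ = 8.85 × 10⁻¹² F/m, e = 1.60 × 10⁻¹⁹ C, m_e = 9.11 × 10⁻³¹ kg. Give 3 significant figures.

2.89 × 10¹³ J/m³

One atomic unit of energy density: u_au = E_h/a₀³ = m_e⁴e¹⁰/((4πε₀)⁵ℏ⁸) = 3.01 × 10¹³ J/m³.
0.960 × 3.01 × 10¹³ J/m³ = 2.89 × 10¹³ J/m³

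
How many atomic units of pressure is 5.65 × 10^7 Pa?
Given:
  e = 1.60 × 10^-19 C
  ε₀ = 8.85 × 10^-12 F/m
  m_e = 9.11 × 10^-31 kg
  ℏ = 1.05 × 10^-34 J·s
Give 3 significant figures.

atomic unit of pressure: P_au = E_h/a₀³ = m_e⁴e¹⁰/((4πε₀)⁵ℏ⁸) = 3.01 × 10^13 Pa.
5.65 × 10^7 / 3.01 × 10^13 = 1.88 × 10^-6

1.88 × 10^-6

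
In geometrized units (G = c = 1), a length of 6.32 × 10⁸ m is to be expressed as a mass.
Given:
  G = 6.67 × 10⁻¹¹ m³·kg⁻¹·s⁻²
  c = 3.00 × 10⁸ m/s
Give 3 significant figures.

8.53 × 10³⁵ kg

Length → mass via c²/G.
6.32 × 10⁸ m × (c²/G) = 8.53 × 10³⁵ kg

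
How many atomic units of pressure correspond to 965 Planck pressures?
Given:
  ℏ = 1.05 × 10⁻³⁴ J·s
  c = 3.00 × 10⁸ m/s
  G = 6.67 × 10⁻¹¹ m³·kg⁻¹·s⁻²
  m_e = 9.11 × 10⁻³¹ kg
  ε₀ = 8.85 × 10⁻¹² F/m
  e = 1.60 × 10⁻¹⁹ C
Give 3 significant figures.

1.50 × 10¹⁰³

Planck pressure: p_P = c⁷/(ℏG²) = 4.68 × 10¹¹³ Pa
atomic unit of pressure: P_au = E_h/a₀³ = m_e⁴e¹⁰/((4πε₀)⁵ℏ⁸) = 3.01 × 10¹³ Pa
965 × 4.68 × 10¹¹³ / 3.01 × 10¹³ = 1.50 × 10¹⁰³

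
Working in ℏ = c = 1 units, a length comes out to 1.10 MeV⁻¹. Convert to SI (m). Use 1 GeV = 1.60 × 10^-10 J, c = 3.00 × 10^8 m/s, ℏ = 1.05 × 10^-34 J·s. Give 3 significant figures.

A length is [E]⁻¹ in ℏ=c=1; restore one factor of ℏc.
1 GeV⁻¹ → ℏc × (1 GeV in J)⁻¹ = 1.97 × 10^-16 m.
Convert the energy scale: 1.10 MeV⁻¹ = 1.10 × 10^3 GeV⁻¹.
Result: 1.10 × 10^3 × 1.97 × 10^-16 = 2.17 × 10^-13 m.

2.17 × 10^-13 m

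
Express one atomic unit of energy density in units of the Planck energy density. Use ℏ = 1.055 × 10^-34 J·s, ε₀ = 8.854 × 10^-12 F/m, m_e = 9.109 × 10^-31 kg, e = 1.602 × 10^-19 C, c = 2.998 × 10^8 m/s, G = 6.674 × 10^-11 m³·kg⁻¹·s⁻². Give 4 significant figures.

6.323 × 10^-101

atomic unit of energy density: u_au = E_h/a₀³ = m_e⁴e¹⁰/((4πε₀)⁵ℏ⁸) = 2.929 × 10^13 J/m³
Planck energy density: u_P = c⁷/(ℏG²) = 4.632 × 10^113 J/m³
ratio = 2.929 × 10^13 / 4.632 × 10^113 = 6.323 × 10^-101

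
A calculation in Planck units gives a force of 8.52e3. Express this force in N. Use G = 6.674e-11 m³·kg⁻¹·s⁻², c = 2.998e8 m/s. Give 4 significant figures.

One Planck force: F_P = c⁴/G = 1.210e44 N.
8.52e3 × 1.210e44 N = 1.031e48 N

1.031e48 N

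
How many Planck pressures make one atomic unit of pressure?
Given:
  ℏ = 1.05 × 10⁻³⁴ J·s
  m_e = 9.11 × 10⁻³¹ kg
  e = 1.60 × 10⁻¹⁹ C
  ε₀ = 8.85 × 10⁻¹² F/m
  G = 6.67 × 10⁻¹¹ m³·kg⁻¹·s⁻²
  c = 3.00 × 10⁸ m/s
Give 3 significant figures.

6.44 × 10⁻¹⁰¹

atomic unit of pressure: P_au = E_h/a₀³ = m_e⁴e¹⁰/((4πε₀)⁵ℏ⁸) = 3.01 × 10¹³ Pa
Planck pressure: p_P = c⁷/(ℏG²) = 4.68 × 10¹¹³ Pa
ratio = 3.01 × 10¹³ / 4.68 × 10¹¹³ = 6.44 × 10⁻¹⁰¹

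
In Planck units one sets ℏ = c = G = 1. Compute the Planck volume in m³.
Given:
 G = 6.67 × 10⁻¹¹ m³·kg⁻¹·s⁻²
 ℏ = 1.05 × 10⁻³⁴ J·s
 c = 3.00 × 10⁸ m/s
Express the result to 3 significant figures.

4.18 × 10⁻¹⁰⁵ m³

V_P = (ℏG/c³)^(3/2)
  = √(1.75 × 10⁻²⁰⁹)
  = 4.18 × 10⁻¹⁰⁵ m³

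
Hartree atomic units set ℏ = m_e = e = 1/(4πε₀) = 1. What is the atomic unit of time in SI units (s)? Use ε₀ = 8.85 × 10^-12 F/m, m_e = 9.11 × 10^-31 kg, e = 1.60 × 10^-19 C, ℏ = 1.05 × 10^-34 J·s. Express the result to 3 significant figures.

2.40 × 10^-17 s

From ℏ = m_e = e = 1/(4πε₀) = 1 the time scale is τ_au = (4πε₀)²ℏ³/(m_e e⁴).
E_h = 4.38 × 10^-18 J
ℏ/E_h = 2.40 × 10^-17 s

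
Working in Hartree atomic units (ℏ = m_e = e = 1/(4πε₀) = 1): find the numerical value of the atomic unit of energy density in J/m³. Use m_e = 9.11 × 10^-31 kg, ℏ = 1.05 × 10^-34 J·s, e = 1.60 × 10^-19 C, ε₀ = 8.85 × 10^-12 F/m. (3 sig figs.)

3.01 × 10^13 J/m³

From ℏ = m_e = e = 1/(4πε₀) = 1 the energy density scale is u_au = E_h/a₀³ = m_e⁴e¹⁰/((4πε₀)⁵ℏ⁸).
E_h = 4.38 × 10^-18 J
a₀ = 5.26 × 10^-11 m
E_h/a₀³ = 3.01 × 10^13 J/m³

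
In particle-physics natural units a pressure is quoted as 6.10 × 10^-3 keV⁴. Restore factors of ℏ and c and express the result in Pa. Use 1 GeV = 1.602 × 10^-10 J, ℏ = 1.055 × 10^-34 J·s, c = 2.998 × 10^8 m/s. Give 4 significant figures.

Pressure is [E]/[L]³ = [E]⁴/(ℏc)³.
1 GeV⁴ → 1/(ℏc)³ × (1 GeV in J)⁴ = 2.082 × 10^37 Pa.
Convert the energy scale: 6.10 × 10^-3 keV⁴ = 6.10 × 10^-27 GeV⁴.
Result: 6.10 × 10^-27 × 2.082 × 10^37 = 1.270 × 10^11 Pa.

1.270 × 10^11 Pa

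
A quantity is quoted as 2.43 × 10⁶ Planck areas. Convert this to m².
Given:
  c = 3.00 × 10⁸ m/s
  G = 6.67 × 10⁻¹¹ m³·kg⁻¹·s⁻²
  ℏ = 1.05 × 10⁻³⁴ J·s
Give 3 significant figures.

6.30 × 10⁻⁶⁴ m²

One Planck area: A_P = ℏG/c³ = 2.59 × 10⁻⁷⁰ m².
2.43 × 10⁶ × 2.59 × 10⁻⁷⁰ m² = 6.30 × 10⁻⁶⁴ m²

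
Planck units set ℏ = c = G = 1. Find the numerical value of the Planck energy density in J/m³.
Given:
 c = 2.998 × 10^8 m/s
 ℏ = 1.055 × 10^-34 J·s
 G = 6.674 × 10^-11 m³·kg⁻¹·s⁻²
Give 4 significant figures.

Dimensional analysis gives u_P = c⁷/(ℏG²).
  = 2.177 × 10^59 / 4.699 × 10^-55
  = 4.632 × 10^113 J/m³

4.632 × 10^113 J/m³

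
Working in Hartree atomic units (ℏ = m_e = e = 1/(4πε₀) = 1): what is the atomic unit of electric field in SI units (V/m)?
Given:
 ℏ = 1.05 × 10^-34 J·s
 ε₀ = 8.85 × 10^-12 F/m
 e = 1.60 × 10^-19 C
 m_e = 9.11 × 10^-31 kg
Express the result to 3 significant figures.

5.20 × 10^11 V/m

From ℏ = m_e = e = 1/(4πε₀) = 1 the electric field scale is E_au = E_h/(e a₀) = m_e²e⁵/((4πε₀)³ℏ⁴).
E_h = 4.38 × 10^-18 J
a₀ = 5.26 × 10^-11 m
E_h/(e·a₀) = 5.20 × 10^11 V/m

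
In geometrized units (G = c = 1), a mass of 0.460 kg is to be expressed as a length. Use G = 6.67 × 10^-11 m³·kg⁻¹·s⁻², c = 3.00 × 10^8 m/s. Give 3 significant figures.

3.41 × 10^-28 m

In G = c = 1 units mass has dimensions of length; the conversion factor is G/c².
0.460 kg × (G/c²) = 3.41 × 10^-28 m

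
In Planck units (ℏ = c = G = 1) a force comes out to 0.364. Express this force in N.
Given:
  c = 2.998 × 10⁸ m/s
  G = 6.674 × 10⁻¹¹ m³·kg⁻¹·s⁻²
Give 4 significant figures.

4.406 × 10⁴³ N

One Planck force: F_P = c⁴/G = 1.210 × 10⁴⁴ N.
0.364 × 1.210 × 10⁴⁴ N = 4.406 × 10⁴³ N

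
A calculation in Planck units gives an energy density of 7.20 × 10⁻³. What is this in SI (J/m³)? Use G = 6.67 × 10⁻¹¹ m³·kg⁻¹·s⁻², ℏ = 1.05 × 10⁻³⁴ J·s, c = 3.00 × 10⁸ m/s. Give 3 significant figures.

One Planck energy density: u_P = c⁷/(ℏG²) = 4.68 × 10¹¹³ J/m³.
7.20 × 10⁻³ × 4.68 × 10¹¹³ J/m³ = 3.37 × 10¹¹¹ J/m³

3.37 × 10¹¹¹ J/m³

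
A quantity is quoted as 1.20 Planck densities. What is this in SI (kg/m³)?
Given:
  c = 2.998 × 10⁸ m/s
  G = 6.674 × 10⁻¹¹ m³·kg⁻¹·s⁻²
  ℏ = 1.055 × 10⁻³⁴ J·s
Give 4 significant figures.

One Planck density: ρ_P = c⁵/(ℏG²) = 5.154 × 10⁹⁶ kg/m³.
1.20 × 5.154 × 10⁹⁶ kg/m³ = 6.185 × 10⁹⁶ kg/m³

6.185 × 10⁹⁶ kg/m³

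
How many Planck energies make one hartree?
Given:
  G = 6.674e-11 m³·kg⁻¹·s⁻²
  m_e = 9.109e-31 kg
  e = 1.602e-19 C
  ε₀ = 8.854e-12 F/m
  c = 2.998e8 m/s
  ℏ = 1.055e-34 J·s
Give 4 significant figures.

hartree: E_h = m_e e⁴/(4πε₀ℏ)² = 4.354e-18 J
Planck energy: E_P = √(ℏc⁵/G) = 1.957e9 J
ratio = 4.354e-18 / 1.957e9 = 2.225e-27

2.225e-27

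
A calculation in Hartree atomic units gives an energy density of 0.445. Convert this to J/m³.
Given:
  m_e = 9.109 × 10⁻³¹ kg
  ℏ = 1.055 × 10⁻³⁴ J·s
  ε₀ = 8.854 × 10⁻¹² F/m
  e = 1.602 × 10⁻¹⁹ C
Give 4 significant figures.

1.303 × 10¹³ J/m³

One atomic unit of energy density: u_au = E_h/a₀³ = m_e⁴e¹⁰/((4πε₀)⁵ℏ⁸) = 2.929 × 10¹³ J/m³.
0.445 × 2.929 × 10¹³ J/m³ = 1.303 × 10¹³ J/m³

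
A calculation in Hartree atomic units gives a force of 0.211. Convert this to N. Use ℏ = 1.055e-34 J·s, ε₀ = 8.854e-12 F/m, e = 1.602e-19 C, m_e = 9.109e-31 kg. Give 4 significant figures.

1.734e-8 N

One atomic unit of force: F_au = E_h/a₀ = m_e²e⁶/((4πε₀)³ℏ⁴) = 8.220e-8 N.
0.211 × 8.220e-8 N = 1.734e-8 N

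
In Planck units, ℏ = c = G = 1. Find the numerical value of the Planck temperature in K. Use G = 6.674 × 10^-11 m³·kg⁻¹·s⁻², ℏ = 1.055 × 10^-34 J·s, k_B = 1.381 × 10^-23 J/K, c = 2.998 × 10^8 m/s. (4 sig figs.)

The unique combination of the constants set to 1 with dimensions of temperature is T_P = √(ℏc⁵/G) / k_B.
  = √(3.828 × 10^18) × 7.241 × 10^22
  = 1.417 × 10^32 K

1.417 × 10^32 K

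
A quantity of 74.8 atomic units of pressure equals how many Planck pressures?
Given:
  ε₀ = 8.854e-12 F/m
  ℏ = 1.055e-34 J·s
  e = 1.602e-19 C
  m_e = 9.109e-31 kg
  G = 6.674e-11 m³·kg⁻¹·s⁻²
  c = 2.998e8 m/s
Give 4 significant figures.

4.730e-99

atomic unit of pressure: P_au = E_h/a₀³ = m_e⁴e¹⁰/((4πε₀)⁵ℏ⁸) = 2.929e13 Pa
Planck pressure: p_P = c⁷/(ℏG²) = 4.632e113 Pa
74.8 × 2.929e13 / 4.632e113 = 4.730e-99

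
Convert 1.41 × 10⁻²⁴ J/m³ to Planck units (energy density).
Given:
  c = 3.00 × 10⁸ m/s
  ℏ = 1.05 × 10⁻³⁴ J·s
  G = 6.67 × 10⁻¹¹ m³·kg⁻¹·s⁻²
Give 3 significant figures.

3.01 × 10⁻¹³⁸

Planck energy density: u_P = c⁷/(ℏG²) = 4.68 × 10¹¹³ J/m³.
1.41 × 10⁻²⁴ / 4.68 × 10¹¹³ = 3.01 × 10⁻¹³⁸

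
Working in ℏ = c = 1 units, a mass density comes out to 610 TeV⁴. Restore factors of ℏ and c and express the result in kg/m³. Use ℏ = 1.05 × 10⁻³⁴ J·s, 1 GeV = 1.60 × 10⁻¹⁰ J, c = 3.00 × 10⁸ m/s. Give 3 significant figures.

Mass density is [E]/(c²[L]³) = [E]⁴/(ℏ³c⁵).
1 GeV⁴ → 1/(ℏ³c⁵) × (1 GeV in J)⁴ = 2.33 × 10²⁰ kg/m³.
Convert the energy scale: 610 TeV⁴ = 6.10 × 10¹⁴ GeV⁴.
Result: 6.10 × 10¹⁴ × 2.33 × 10²⁰ = 1.42 × 10³⁵ kg/m³.

1.42 × 10³⁵ kg/m³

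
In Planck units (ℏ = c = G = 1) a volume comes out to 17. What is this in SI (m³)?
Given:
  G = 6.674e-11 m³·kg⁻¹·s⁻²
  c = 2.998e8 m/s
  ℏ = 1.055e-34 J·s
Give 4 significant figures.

One Planck volume: V_P = (ℏG/c³)^(3/2) = 4.224e-105 m³.
17 × 4.224e-105 m³ = 7.181e-104 m³

7.181e-104 m³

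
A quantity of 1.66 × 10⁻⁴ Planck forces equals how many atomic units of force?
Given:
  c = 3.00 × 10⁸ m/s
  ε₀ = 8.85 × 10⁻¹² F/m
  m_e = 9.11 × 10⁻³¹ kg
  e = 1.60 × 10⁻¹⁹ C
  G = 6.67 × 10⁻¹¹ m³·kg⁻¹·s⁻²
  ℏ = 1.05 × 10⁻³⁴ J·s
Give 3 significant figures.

Planck force: F_P = c⁴/G = 1.21 × 10⁴⁴ N
atomic unit of force: F_au = E_h/a₀ = m_e²e⁶/((4πε₀)³ℏ⁴) = 8.33 × 10⁻⁸ N
1.66 × 10⁻⁴ × 1.21 × 10⁴⁴ / 8.33 × 10⁻⁸ = 2.42 × 10⁴⁷

2.42 × 10⁴⁷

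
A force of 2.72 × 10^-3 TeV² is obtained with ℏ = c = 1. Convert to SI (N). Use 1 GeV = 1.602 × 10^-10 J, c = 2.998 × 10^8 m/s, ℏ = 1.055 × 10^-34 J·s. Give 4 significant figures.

Force is [E]/[L] = [E]²/(ℏc); restore (ℏc)⁻¹.
1 GeV² → 1/(ℏc) × (1 GeV in J)² = 8.114 × 10^5 N.
Convert the energy scale: 2.72 × 10^-3 TeV² = 2.72 × 10^3 GeV².
Result: 2.72 × 10^3 × 8.114 × 10^5 = 2.207 × 10^9 N.

2.207 × 10^9 N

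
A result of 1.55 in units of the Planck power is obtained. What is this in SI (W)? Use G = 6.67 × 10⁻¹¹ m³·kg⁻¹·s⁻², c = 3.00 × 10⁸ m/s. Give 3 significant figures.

One Planck power: P_P = c⁵/G = 3.64 × 10⁵² W.
1.55 × 3.64 × 10⁵² W = 5.65 × 10⁵² W

5.65 × 10⁵² W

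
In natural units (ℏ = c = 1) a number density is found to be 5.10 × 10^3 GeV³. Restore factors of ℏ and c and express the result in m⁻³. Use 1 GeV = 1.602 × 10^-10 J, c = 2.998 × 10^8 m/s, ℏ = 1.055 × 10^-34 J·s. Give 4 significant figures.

6.627 × 10^50 m⁻³

Number density is [L]⁻³ = [E]³/(ℏc)³.
1 GeV³ → 1/(ℏc)³ × (1 GeV in J)³ = 1.299 × 10^47 m⁻³.
Result: 5.10 × 10^3 × 1.299 × 10^47 = 6.627 × 10^50 m⁻³.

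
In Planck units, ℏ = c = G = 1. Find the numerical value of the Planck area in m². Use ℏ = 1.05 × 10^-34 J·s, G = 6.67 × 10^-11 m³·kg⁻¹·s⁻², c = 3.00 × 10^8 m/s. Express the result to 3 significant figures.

Dimensional analysis gives A_P = ℏG/c³.
  = 7.00 × 10^-45 / 2.70 × 10^25
  = 2.59 × 10^-70 m²

2.59 × 10^-70 m²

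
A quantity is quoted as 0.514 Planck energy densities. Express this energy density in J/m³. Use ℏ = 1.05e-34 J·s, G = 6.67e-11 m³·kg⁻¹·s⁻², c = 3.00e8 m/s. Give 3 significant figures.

2.41e113 J/m³

One Planck energy density: u_P = c⁷/(ℏG²) = 4.68e113 J/m³.
0.514 × 4.68e113 J/m³ = 2.41e113 J/m³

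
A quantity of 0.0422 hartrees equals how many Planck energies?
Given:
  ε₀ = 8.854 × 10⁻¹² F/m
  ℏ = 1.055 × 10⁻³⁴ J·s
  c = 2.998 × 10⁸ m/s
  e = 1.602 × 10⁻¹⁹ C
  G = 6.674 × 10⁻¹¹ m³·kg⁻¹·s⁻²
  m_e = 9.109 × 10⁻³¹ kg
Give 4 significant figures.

9.391 × 10⁻²⁹

hartree: E_h = m_e e⁴/(4πε₀ℏ)² = 4.354 × 10⁻¹⁸ J
Planck energy: E_P = √(ℏc⁵/G) = 1.957 × 10⁹ J
0.0422 × 4.354 × 10⁻¹⁸ / 1.957 × 10⁹ = 9.391 × 10⁻²⁹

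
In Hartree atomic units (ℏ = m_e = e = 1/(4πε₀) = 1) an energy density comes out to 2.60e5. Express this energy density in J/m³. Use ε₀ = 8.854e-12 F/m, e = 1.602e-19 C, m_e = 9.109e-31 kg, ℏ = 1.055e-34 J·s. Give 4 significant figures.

7.616e18 J/m³

One atomic unit of energy density: u_au = E_h/a₀³ = m_e⁴e¹⁰/((4πε₀)⁵ℏ⁸) = 2.929e13 J/m³.
2.60e5 × 2.929e13 J/m³ = 7.616e18 J/m³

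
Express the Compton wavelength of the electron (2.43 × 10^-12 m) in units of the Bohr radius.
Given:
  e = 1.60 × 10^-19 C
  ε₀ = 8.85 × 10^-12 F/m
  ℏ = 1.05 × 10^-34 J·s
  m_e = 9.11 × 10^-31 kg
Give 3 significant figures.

0.0462

Bohr radius: a₀ = 4πε₀ℏ²/(m_e e²) = 5.26 × 10^-11 m.
2.43 × 10^-12 / 5.26 × 10^-11 = 0.0462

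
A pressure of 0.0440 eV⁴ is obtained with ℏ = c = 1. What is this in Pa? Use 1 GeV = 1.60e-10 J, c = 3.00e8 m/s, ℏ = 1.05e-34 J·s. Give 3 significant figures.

0.923 Pa

Pressure is [E]/[L]³ = [E]⁴/(ℏc)³.
1 GeV⁴ → 1/(ℏc)³ × (1 GeV in J)⁴ = 2.10e37 Pa.
Convert the energy scale: 0.0440 eV⁴ = 4.40e-38 GeV⁴.
Result: 4.40e-38 × 2.10e37 = 0.923 Pa.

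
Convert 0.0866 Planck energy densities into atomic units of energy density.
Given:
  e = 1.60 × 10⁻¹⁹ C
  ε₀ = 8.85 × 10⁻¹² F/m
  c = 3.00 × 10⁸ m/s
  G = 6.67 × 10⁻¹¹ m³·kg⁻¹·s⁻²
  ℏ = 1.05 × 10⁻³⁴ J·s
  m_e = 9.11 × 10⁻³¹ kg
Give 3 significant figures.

1.35 × 10⁹⁹

Planck energy density: u_P = c⁷/(ℏG²) = 4.68 × 10¹¹³ J/m³
atomic unit of energy density: u_au = E_h/a₀³ = m_e⁴e¹⁰/((4πε₀)⁵ℏ⁸) = 3.01 × 10¹³ J/m³
0.0866 × 4.68 × 10¹¹³ / 3.01 × 10¹³ = 1.35 × 10⁹⁹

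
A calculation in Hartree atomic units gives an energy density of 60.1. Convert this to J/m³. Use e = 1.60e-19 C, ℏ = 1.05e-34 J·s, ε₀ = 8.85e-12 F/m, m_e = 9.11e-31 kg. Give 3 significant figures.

One atomic unit of energy density: u_au = E_h/a₀³ = m_e⁴e¹⁰/((4πε₀)⁵ℏ⁸) = 3.01e13 J/m³.
60.1 × 3.01e13 J/m³ = 1.81e15 J/m³

1.81e15 J/m³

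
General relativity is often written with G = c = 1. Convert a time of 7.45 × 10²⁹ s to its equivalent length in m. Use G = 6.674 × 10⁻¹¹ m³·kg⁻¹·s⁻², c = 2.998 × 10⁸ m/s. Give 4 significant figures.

2.234 × 10³⁸ m

Time → length via c.
7.45 × 10²⁹ s × (c) = 2.234 × 10³⁸ m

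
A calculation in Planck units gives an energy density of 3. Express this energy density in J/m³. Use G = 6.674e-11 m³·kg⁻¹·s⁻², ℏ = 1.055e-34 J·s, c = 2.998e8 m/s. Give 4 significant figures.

1.390e114 J/m³

One Planck energy density: u_P = c⁷/(ℏG²) = 4.632e113 J/m³.
3 × 4.632e113 J/m³ = 1.390e114 J/m³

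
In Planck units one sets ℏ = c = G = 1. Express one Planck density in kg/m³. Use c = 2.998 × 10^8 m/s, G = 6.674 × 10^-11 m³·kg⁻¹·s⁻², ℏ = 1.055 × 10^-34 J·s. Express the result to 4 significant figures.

ρ_P = c⁵/(ℏG²)
  = 2.422 × 10^42 / 4.699 × 10^-55
  = 5.154 × 10^96 kg/m³

5.154 × 10^96 kg/m³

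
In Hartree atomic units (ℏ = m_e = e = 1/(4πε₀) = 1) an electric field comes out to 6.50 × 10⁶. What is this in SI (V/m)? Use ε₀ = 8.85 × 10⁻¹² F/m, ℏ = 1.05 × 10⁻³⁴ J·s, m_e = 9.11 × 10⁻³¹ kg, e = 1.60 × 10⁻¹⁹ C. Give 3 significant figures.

One atomic unit of electric field: E_au = E_h/(e a₀) = m_e²e⁵/((4πε₀)³ℏ⁴) = 5.20 × 10¹¹ V/m.
6.50 × 10⁶ × 5.20 × 10¹¹ V/m = 3.38 × 10¹⁸ V/m

3.38 × 10¹⁸ V/m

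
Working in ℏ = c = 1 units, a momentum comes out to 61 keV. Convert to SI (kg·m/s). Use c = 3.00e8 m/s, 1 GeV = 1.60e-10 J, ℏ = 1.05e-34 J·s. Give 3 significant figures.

3.25e-23 kg·m/s

Momentum is [E]/c; divide by c.
1 GeV → 1/c × (1 GeV in J) = 5.33e-19 kg·m/s.
Convert the energy scale: 61 keV = 6.10e-5 GeV.
Result: 6.10e-5 × 5.33e-19 = 3.25e-23 kg·m/s.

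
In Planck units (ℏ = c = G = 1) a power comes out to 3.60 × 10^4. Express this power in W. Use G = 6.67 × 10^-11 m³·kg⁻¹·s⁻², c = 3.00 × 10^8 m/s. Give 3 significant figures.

One Planck power: P_P = c⁵/G = 3.64 × 10^52 W.
3.60 × 10^4 × 3.64 × 10^52 W = 1.31 × 10^57 W

1.31 × 10^57 W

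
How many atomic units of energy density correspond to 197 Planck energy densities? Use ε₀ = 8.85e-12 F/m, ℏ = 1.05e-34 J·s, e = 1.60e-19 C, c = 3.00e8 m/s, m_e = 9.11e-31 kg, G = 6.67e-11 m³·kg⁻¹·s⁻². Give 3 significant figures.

3.06e102

Planck energy density: u_P = c⁷/(ℏG²) = 4.68e113 J/m³
atomic unit of energy density: u_au = E_h/a₀³ = m_e⁴e¹⁰/((4πε₀)⁵ℏ⁸) = 3.01e13 J/m³
197 × 4.68e113 / 3.01e13 = 3.06e102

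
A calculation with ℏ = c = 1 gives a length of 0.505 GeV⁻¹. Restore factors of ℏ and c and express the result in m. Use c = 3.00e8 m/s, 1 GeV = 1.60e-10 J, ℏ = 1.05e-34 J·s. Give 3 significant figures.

9.94e-17 m

A length is [E]⁻¹ in ℏ=c=1; restore one factor of ℏc.
1 GeV⁻¹ → ℏc × (1 GeV in J)⁻¹ = 1.97e-16 m.
Result: 0.505 × 1.97e-16 = 9.94e-17 m.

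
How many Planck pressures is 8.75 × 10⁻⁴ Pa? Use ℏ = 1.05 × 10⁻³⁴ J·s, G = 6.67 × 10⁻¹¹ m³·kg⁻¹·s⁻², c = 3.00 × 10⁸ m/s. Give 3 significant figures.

Planck pressure: p_P = c⁷/(ℏG²) = 4.68 × 10¹¹³ Pa.
8.75 × 10⁻⁴ / 4.68 × 10¹¹³ = 1.87 × 10⁻¹¹⁷

1.87 × 10⁻¹¹⁷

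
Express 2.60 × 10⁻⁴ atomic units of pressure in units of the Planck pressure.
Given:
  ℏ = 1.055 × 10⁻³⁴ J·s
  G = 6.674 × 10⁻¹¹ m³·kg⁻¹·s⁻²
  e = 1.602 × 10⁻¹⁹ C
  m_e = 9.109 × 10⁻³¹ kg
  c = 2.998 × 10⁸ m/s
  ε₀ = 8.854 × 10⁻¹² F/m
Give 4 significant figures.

atomic unit of pressure: P_au = E_h/a₀³ = m_e⁴e¹⁰/((4πε₀)⁵ℏ⁸) = 2.929 × 10¹³ Pa
Planck pressure: p_P = c⁷/(ℏG²) = 4.632 × 10¹¹³ Pa
2.60 × 10⁻⁴ × 2.929 × 10¹³ / 4.632 × 10¹¹³ = 1.644 × 10⁻¹⁰⁴

1.644 × 10⁻¹⁰⁴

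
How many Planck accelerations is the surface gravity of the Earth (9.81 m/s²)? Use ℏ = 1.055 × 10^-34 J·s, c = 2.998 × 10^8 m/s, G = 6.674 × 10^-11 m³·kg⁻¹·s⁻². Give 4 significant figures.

1.764 × 10^-51

Planck acceleration: a_P = √(c⁷/(ℏG)) = 5.560 × 10^51 m/s².
9.81 / 5.560 × 10^51 = 1.764 × 10^-51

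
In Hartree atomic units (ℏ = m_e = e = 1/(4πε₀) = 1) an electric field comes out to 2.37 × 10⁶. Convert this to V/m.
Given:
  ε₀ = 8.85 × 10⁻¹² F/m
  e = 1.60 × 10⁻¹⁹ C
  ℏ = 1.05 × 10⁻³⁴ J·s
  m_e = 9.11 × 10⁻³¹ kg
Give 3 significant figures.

One atomic unit of electric field: E_au = E_h/(e a₀) = m_e²e⁵/((4πε₀)³ℏ⁴) = 5.20 × 10¹¹ V/m.
2.37 × 10⁶ × 5.20 × 10¹¹ V/m = 1.23 × 10¹⁸ V/m

1.23 × 10¹⁸ V/m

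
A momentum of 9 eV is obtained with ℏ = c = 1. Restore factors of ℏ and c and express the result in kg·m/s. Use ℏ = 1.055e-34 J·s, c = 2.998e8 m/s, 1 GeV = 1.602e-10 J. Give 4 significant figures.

4.809e-27 kg·m/s

Momentum is [E]/c; divide by c.
1 GeV → 1/c × (1 GeV in J) = 5.344e-19 kg·m/s.
Convert the energy scale: 9 eV = 9.00e-9 GeV.
Result: 9.00e-9 × 5.344e-19 = 4.809e-27 kg·m/s.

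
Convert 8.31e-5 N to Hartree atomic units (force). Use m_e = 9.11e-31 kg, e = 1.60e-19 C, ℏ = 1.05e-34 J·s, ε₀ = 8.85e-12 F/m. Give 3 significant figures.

998

atomic unit of force: F_au = E_h/a₀ = m_e²e⁶/((4πε₀)³ℏ⁴) = 8.33e-8 N.
8.31e-5 / 8.33e-8 = 998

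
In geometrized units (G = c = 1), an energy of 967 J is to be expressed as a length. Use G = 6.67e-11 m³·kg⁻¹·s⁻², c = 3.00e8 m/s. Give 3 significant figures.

7.96e-42 m

Energy → length via G/c⁴.
967 J × (G/c⁴) = 7.96e-42 m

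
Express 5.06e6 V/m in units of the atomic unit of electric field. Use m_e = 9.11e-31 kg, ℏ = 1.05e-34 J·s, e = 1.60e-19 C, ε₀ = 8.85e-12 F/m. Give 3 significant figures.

atomic unit of electric field: E_au = E_h/(e a₀) = m_e²e⁵/((4πε₀)³ℏ⁴) = 5.20e11 V/m.
5.06e6 / 5.20e11 = 9.72e-6

9.72e-6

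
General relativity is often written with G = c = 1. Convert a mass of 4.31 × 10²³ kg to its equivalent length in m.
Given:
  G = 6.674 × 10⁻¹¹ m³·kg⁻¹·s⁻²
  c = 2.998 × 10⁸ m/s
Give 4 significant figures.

3.200 × 10⁻⁴ m

In G = c = 1 units mass has dimensions of length; the conversion factor is G/c².
4.31 × 10²³ kg × (G/c²) = 3.200 × 10⁻⁴ m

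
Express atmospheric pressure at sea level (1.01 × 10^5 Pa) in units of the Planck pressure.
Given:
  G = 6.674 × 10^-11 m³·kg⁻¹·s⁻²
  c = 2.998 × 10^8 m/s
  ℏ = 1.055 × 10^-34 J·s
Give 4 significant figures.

Planck pressure: p_P = c⁷/(ℏG²) = 4.632 × 10^113 Pa.
1.01 × 10^5 / 4.632 × 10^113 = 2.180 × 10^-109

2.180 × 10^-109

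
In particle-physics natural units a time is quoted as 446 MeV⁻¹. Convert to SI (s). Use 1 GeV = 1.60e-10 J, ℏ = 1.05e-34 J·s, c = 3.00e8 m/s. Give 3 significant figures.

A time is [E]⁻¹ in ℏ=c=1; restore one factor of ℏ.
1 GeV⁻¹ → ℏ × (1 GeV in J)⁻¹ = 6.56e-25 s.
Convert the energy scale: 446 MeV⁻¹ = 4.46e5 GeV⁻¹.
Result: 4.46e5 × 6.56e-25 = 2.93e-19 s.

2.93e-19 s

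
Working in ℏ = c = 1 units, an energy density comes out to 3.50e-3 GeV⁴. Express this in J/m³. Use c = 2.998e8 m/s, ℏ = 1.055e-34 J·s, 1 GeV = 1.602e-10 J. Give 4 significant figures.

7.286e34 J/m³

[E]/[L]³ = [E]⁴/(ℏc)³; restore (ℏc)⁻³.
1 GeV⁴ → 1/(ℏc)³ × (1 GeV in J)⁴ = 2.082e37 J/m³.
Result: 3.50e-3 × 2.082e37 = 7.286e34 J/m³.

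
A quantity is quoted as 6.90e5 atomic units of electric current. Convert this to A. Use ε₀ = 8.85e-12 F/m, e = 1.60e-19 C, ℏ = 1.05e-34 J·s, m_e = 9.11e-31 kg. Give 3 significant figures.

4.60e3 A

One atomic unit of electric current: I_au = e E_h/ℏ = m_e e⁵/((4πε₀)²ℏ³) = 6.67e-3 A.
6.90e5 × 6.67e-3 A = 4.60e3 A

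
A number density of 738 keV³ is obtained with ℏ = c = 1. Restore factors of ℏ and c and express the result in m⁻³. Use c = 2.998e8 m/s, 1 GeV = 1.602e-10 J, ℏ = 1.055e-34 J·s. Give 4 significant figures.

9.589e31 m⁻³

Number density is [L]⁻³ = [E]³/(ℏc)³.
1 GeV³ → 1/(ℏc)³ × (1 GeV in J)³ = 1.299e47 m⁻³.
Convert the energy scale: 738 keV³ = 7.38e-16 GeV³.
Result: 7.38e-16 × 1.299e47 = 9.589e31 m⁻³.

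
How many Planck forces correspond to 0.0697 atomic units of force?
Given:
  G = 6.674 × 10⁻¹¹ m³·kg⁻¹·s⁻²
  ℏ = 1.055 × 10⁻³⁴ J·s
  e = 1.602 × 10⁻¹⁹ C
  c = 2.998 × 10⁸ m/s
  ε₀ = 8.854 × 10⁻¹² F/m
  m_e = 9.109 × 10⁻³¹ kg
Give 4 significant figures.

atomic unit of force: F_au = E_h/a₀ = m_e²e⁶/((4πε₀)³ℏ⁴) = 8.220 × 10⁻⁸ N
Planck force: F_P = c⁴/G = 1.210 × 10⁴⁴ N
0.0697 × 8.220 × 10⁻⁸ / 1.210 × 10⁴⁴ = 4.733 × 10⁻⁵³

4.733 × 10⁻⁵³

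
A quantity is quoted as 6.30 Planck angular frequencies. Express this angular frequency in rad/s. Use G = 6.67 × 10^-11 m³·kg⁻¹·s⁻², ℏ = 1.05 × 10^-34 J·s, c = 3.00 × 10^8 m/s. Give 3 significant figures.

One Planck angular frequency: ω_P = √(c⁵/(ℏG)) = 1.86 × 10^43 rad/s.
6.30 × 1.86 × 10^43 rad/s = 1.17 × 10^44 rad/s

1.17 × 10^44 rad/s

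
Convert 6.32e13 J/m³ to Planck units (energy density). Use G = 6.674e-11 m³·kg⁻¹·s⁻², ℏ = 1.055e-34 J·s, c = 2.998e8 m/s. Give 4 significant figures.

Planck energy density: u_P = c⁷/(ℏG²) = 4.632e113 J/m³.
6.32e13 / 4.632e113 = 1.364e-100

1.364e-100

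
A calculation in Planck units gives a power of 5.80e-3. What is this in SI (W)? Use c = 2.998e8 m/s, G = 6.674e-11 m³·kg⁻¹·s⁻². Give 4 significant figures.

2.105e50 W

One Planck power: P_P = c⁵/G = 3.629e52 W.
5.80e-3 × 3.629e52 W = 2.105e50 W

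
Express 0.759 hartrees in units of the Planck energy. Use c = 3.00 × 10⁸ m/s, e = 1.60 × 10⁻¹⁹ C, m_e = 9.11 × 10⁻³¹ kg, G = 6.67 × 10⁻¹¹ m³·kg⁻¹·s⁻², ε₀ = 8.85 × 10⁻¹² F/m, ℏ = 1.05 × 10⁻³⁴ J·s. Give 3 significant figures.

hartree: E_h = m_e e⁴/(4πε₀ℏ)² = 4.38 × 10⁻¹⁸ J
Planck energy: E_P = √(ℏc⁵/G) = 1.96 × 10⁹ J
0.759 × 4.38 × 10⁻¹⁸ / 1.96 × 10⁹ = 1.70 × 10⁻²⁷

1.70 × 10⁻²⁷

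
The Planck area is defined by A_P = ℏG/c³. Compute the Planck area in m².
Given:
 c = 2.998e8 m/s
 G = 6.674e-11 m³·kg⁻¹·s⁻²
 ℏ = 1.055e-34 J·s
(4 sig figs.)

A_P = ℏG/c³
  = 7.041e-45 / 2.695e25
  = 2.613e-70 m²

2.613e-70 m²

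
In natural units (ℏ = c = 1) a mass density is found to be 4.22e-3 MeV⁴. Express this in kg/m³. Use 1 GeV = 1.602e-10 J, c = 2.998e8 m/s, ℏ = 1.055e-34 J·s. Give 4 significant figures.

Mass density is [E]/(c²[L]³) = [E]⁴/(ℏ³c⁵).
1 GeV⁴ → 1/(ℏ³c⁵) × (1 GeV in J)⁴ = 2.316e20 kg/m³.
Convert the energy scale: 4.22e-3 MeV⁴ = 4.22e-15 GeV⁴.
Result: 4.22e-15 × 2.316e20 = 9.773e5 kg/m³.

9.773e5 kg/m³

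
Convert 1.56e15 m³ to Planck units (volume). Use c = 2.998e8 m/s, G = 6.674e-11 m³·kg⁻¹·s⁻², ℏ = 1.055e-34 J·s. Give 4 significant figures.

3.693e119

Planck volume: V_P = (ℏG/c³)^(3/2) = 4.224e-105 m³.
1.56e15 / 4.224e-105 = 3.693e119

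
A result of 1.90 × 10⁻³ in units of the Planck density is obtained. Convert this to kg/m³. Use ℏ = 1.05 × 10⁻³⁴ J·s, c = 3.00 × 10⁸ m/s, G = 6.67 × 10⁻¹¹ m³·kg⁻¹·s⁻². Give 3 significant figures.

One Planck density: ρ_P = c⁵/(ℏG²) = 5.20 × 10⁹⁶ kg/m³.
1.90 × 10⁻³ × 5.20 × 10⁹⁶ kg/m³ = 9.88 × 10⁹³ kg/m³

9.88 × 10⁹³ kg/m³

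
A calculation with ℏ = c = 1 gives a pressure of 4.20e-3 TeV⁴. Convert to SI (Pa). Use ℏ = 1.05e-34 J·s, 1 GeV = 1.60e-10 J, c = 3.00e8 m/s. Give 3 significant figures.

Pressure is [E]/[L]³ = [E]⁴/(ℏc)³.
1 GeV⁴ → 1/(ℏc)³ × (1 GeV in J)⁴ = 2.10e37 Pa.
Convert the energy scale: 4.20e-3 TeV⁴ = 4.20e9 GeV⁴.
Result: 4.20e9 × 2.10e37 = 8.81e46 Pa.

8.81e46 Pa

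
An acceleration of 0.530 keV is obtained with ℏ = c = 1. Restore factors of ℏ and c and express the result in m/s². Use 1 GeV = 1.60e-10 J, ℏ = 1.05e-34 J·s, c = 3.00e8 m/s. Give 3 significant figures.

2.42e26 m/s²

Acceleration is [L]/[T]² = c·[E]/ℏ.
1 GeV → c/ℏ × (1 GeV in J) = 4.57e32 m/s².
Convert the energy scale: 0.530 keV = 5.30e-7 GeV.
Result: 5.30e-7 × 4.57e32 = 2.42e26 m/s².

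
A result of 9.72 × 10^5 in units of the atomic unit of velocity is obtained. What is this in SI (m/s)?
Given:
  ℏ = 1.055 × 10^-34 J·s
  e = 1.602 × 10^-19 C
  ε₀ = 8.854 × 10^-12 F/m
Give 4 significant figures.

One atomic unit of velocity: v_au = e²/(4πε₀ℏ) = 2.186 × 10^6 m/s.
9.72 × 10^5 × 2.186 × 10^6 m/s = 2.125 × 10^12 m/s

2.125 × 10^12 m/s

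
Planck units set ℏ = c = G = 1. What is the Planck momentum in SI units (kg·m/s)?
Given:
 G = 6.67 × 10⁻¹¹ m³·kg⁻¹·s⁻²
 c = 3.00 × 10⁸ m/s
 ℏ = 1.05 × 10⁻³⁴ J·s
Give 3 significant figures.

Dimensional analysis gives p_P = √(ℏc³/G).
  = √(42.5)
  = 6.52 kg·m/s

6.52 kg·m/s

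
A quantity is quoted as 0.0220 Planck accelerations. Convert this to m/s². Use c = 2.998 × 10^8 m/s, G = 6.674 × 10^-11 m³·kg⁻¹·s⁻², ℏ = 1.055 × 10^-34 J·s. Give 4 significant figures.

One Planck acceleration: a_P = √(c⁷/(ℏG)) = 5.560 × 10^51 m/s².
0.0220 × 5.560 × 10^51 m/s² = 1.223 × 10^50 m/s²

1.223 × 10^50 m/s²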